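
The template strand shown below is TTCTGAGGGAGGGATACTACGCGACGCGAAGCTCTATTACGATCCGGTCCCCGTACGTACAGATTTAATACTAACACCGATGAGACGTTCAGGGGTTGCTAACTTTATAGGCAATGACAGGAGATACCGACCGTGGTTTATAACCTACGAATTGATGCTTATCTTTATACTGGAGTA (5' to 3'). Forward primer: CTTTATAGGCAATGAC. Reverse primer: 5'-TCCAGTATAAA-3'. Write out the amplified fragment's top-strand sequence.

Forward primer CTTTATAGGCAATGAC is found on the top strand at positions 103–118.
Reverse complement of the reverse primer: TTTATACTGGA. This occurs on the top strand at positions 164–174.
The product is the template from position 103 through 174 (72 bp).

5'-CTTTATAGGCAATGACAGGAGATACCGACCGTGGTTTATAACCTACGAATTGATGCTTATCTTTATACTGGA-3'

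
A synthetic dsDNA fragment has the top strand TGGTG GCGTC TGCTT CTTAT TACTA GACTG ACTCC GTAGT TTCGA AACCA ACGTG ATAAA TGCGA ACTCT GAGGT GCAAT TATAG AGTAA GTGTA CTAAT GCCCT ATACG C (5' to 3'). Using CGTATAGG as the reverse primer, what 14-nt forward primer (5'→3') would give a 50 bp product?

The reverse primer's reverse complement CCTATACG matches the template at positions 103–110, so the product ends at position 110.
A 50 bp product then starts at position 110 − 50 + 1 = 61.
The forward primer is identical to the top strand there: TGCGAACTCTGAGG.

5'-TGCGAACTCTGAGG-3'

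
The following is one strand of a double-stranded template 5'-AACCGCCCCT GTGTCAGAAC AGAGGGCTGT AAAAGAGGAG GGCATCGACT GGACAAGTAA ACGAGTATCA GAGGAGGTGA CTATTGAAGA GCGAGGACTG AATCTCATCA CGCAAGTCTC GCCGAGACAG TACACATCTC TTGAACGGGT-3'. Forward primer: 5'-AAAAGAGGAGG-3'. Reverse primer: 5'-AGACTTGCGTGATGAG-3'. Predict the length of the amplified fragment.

89 bp

Forward primer AAAAGAGGAGG is found on the top strand at positions 31–41.
Reverse complement of the reverse primer: CTCATCACGCAAGTCT. This occurs on the top strand at positions 104–119.
Product length = (reverse-primer end) − (forward-primer start) + 1 = 119 − 31 + 1 = 89 bp.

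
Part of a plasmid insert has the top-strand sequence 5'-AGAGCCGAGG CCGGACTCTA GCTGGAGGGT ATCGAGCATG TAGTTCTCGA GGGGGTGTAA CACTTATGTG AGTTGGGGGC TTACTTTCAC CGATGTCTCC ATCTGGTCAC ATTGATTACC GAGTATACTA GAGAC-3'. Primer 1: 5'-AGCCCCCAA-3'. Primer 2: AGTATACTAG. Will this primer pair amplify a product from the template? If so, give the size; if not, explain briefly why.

No product — the primers' 3' ends point away from each other.

Primer 1 (AGCCCCCAA) has reverse complement TTGGGGGCT, which matches the top strand at positions 73–81; primer 1 anneals to the top strand there with its 3' end pointing upstream toward position 73.
Primer 2 (AGTATACTAG) matches the top strand directly at positions 122–131; it anneals to the bottom strand with its 3' end pointing downstream toward position 131.
The 3' ends diverge (primer 1 extends toward position 1, primer 2 toward position 135), so the primers never converge on a shared product.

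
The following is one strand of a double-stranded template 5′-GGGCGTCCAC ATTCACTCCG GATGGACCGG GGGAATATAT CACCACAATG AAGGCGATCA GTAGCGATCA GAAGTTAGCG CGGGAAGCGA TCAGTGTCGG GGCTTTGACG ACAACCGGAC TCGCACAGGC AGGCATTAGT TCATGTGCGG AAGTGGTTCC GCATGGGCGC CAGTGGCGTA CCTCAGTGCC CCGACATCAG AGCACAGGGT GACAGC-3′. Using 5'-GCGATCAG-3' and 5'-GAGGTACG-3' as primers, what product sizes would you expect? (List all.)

131 bp, 121 bp, 98 bp

The forward primer GCGATCAG matches the top strand at positions 54–61, 64–71, 87–94.
The reverse primer's reverse complement is CGTACCTC, matching at positions 177–184.
Each forward site pairs with the reverse site to give a product ending at position 184: sizes 131, 121, 98 bp.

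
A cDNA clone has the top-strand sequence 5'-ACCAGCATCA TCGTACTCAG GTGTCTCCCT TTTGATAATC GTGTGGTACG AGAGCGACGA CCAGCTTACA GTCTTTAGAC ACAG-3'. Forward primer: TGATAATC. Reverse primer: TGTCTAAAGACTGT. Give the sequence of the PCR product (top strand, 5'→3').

The forward primer matches the template at positions 33–40.
The reverse primer's reverse complement is ACAGTCTTTAGACA, which matches the template at positions 68–81.
The product is the template from position 33 through 81 (49 bp).

5'-TGATAATCGTGTGGTACGAGAGCGACGACCAGCTTACAGTCTTTAGACA-3'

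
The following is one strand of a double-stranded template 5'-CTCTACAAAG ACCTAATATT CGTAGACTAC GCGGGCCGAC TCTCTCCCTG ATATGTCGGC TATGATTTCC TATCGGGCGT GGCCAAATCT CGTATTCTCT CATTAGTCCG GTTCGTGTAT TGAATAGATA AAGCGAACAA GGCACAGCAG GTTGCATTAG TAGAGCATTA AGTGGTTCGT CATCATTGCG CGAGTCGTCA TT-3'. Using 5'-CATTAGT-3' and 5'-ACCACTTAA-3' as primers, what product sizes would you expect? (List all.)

76 bp, 22 bp

The forward primer CATTAGT matches the top strand at positions 101–107, 155–161.
The reverse primer's reverse complement is TTAAGTGGT, matching at positions 168–176.
Each forward site pairs with the reverse site to give a product ending at position 176: sizes 76, 22 bp.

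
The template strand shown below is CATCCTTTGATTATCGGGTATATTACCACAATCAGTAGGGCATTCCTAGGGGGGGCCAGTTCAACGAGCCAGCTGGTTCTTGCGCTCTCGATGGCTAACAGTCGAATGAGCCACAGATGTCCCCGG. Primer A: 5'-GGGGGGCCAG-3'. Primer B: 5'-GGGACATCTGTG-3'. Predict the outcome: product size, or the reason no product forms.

Primer A (GGGGGGCCAG) matches the top strand at positions 50–59; it acts as a forward primer.
Primer B's reverse complement is CACAGATGTCCC, matching the top strand at positions 112–123; it acts as a reverse primer.
The 3' ends face each other across positions 50–123, giving a 74 bp product.

Yes — a 74 bp product.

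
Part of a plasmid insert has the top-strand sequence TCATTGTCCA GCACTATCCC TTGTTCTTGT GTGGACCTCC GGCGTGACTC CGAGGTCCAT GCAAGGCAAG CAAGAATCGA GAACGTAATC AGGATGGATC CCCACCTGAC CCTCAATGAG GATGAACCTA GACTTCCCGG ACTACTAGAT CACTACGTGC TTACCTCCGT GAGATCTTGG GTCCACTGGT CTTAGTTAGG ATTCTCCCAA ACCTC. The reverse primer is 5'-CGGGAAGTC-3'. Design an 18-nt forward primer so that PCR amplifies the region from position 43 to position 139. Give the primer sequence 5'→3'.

The reverse primer's reverse complement GACTTCCCG matches the template at positions 131–139; the product starts at position 43.
The forward primer is identical to the top strand over positions 43–60: CGTGACTCCGAGGTCCAT.

5'-CGTGACTCCGAGGTCCAT-3'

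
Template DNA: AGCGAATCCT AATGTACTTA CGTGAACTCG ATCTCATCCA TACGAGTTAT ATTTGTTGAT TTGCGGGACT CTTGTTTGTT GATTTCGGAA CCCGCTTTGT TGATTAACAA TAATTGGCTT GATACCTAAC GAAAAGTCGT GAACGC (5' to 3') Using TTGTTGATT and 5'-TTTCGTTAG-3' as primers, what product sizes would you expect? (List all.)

The forward primer TTGTTGATT matches the top strand at positions 53–61, 76–84, 97–105.
The reverse primer's reverse complement is CTAACGAAA, matching at positions 126–134.
Each forward site pairs with the reverse site to give a product ending at position 134: sizes 82, 59, 38 bp.

82 bp, 59 bp, 38 bp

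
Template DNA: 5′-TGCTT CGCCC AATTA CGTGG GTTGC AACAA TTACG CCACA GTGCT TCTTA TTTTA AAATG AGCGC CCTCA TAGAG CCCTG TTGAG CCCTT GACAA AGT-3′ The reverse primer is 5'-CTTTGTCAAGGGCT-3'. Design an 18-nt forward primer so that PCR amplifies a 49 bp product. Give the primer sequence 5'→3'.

The reverse primer's reverse complement AGCCCTTGACAAAG matches the template at positions 84–97, so the product ends at position 97.
A 49 bp product then starts at position 97 − 49 + 1 = 49.
The forward primer is identical to the top strand there: TATTTTAAAATGAGCGCC.

5'-TATTTTAAAATGAGCGCC-3'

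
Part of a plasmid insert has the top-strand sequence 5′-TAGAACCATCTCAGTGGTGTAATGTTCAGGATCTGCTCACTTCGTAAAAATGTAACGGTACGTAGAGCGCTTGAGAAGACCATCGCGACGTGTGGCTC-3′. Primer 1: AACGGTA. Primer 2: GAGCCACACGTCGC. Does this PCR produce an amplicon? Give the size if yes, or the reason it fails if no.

Yes — a 45 bp product.

Primer 1 (AACGGTA) matches the top strand at positions 54–60; it acts as a forward primer.
Primer 2's reverse complement is GCGACGTGTGGCTC, matching the top strand at positions 85–98; it acts as a reverse primer.
The 3' ends face each other across positions 54–98, giving a 45 bp product.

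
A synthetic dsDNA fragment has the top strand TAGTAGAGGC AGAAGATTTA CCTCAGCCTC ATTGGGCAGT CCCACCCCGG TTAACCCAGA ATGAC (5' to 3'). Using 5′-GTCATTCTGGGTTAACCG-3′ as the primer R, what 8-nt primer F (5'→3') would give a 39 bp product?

5'-CCTCATTG-3'

The reverse primer's reverse complement CGGTTAACCCAGAATGAC matches the template at positions 48–65, so the product ends at position 65.
A 39 bp product then starts at position 65 − 39 + 1 = 27.
The forward primer is identical to the top strand there: CCTCATTG.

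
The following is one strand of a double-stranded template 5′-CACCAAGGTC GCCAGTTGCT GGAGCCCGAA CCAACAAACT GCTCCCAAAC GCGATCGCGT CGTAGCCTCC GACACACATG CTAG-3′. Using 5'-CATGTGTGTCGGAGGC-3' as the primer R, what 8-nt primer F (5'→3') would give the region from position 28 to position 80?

5'-GAACCAAC-3'

The reverse primer's reverse complement GCCTCCGACACACATG matches the template at positions 65–80; the product starts at position 28.
The forward primer is identical to the top strand over positions 28–35: GAACCAAC.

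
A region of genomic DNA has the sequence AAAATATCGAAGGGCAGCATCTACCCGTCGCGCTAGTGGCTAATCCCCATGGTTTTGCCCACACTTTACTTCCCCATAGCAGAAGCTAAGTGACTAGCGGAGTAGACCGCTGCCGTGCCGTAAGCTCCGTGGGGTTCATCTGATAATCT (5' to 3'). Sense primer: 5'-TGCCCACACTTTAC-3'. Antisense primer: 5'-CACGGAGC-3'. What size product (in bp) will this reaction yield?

76 bp

Scanning the template, TGCCCACACTTTAC occurs at positions 56–69; this primer anneals to the bottom strand there with its 3' end pointing downstream.
Reverse complement of the reverse primer: GCTCCGTG. This occurs on the top strand at positions 124–131.
Amplicon spans positions 56–131: 76 bp.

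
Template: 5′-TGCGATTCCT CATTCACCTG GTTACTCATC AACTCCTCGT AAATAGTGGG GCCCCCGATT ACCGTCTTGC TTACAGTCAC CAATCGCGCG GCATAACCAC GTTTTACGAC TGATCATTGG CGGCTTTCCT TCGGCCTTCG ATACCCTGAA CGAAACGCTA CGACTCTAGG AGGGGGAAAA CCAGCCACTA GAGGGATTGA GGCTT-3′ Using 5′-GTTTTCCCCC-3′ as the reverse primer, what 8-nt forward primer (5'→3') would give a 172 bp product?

5'-TCATTCAC-3'

The reverse primer's reverse complement GGGGGAAAAC matches the template at positions 172–181, so the product ends at position 181.
A 172 bp product then starts at position 181 − 172 + 1 = 10.
The forward primer is identical to the top strand there: TCATTCAC.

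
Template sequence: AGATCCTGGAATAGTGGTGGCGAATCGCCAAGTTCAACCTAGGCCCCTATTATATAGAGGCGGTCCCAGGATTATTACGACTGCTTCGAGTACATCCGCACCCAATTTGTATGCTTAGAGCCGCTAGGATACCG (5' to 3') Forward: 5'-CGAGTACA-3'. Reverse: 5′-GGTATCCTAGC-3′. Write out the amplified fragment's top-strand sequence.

5'-CGAGTACATCCGCACCCAATTTGTATGCTTAGAGCCGCTAGGATACC-3'

The forward primer matches the template at positions 87–94.
Taking the reverse complement of GGTATCCTAGC gives GCTAGGATACC, found at positions 123–133 on the template; the primer anneals here to the top strand with its 3' end pointing upstream.
The product is the template from position 87 through 133 (47 bp).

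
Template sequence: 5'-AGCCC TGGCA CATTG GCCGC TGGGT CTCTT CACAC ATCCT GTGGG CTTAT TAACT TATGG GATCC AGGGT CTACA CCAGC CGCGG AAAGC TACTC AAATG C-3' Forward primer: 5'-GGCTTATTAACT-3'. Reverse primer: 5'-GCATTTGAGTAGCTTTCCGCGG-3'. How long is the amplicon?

The forward primer matches the template at positions 44–55.
Reverse complement of the reverse primer: CCGCGGAAAGCTACTCAAATGC. This occurs on the top strand at positions 80–101.
Amplicon spans positions 44–101: 58 bp.

58 bp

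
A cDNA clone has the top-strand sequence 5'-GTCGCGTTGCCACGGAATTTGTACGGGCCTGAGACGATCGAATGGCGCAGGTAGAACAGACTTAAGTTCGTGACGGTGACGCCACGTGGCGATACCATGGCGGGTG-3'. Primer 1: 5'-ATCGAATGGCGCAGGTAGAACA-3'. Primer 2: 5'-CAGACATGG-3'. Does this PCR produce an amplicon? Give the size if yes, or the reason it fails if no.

No product — primer 2 has no binding site in the template.

Primer 2 (CAGACATGG) does not match the top strand, and its reverse complement CCATGTCTG does not match either.
With no annealing site for primer 2, no amplification occurs.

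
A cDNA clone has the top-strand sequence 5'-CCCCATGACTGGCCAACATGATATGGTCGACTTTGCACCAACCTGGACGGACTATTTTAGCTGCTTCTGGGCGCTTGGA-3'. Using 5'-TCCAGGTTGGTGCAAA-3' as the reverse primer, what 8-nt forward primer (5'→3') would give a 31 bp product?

5'-CATGATAT-3'

The reverse primer's reverse complement TTTGCACCAACCTGGA matches the template at positions 32–47, so the product ends at position 47.
A 31 bp product then starts at position 47 − 31 + 1 = 17.
The forward primer is identical to the top strand there: CATGATAT.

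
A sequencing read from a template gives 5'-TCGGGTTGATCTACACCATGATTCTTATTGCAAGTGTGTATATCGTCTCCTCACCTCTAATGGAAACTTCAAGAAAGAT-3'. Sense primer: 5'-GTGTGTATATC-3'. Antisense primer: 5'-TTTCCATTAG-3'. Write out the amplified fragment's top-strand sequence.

5'-GTGTGTATATCGTCTCCTCACCTCTAATGGAAA-3'

The forward primer matches the template at positions 34–44.
Taking the reverse complement of TTTCCATTAG gives CTAATGGAAA, found at positions 57–66 on the template; the primer anneals here to the top strand with its 3' end pointing upstream.
The product is the template from position 34 through 66 (33 bp).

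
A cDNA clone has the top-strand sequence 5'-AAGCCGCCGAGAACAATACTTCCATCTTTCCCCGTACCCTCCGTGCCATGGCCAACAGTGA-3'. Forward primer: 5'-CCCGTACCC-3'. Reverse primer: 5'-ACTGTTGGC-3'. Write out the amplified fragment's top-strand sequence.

5'-CCCGTACCCTCCGTGCCATGGCCAACAGT-3'

The forward primer matches the template at positions 31–39.
Taking the reverse complement of ACTGTTGGC gives GCCAACAGT, found at positions 51–59 on the template; the primer anneals here to the top strand with its 3' end pointing upstream.
The product is the template from position 31 through 59 (29 bp).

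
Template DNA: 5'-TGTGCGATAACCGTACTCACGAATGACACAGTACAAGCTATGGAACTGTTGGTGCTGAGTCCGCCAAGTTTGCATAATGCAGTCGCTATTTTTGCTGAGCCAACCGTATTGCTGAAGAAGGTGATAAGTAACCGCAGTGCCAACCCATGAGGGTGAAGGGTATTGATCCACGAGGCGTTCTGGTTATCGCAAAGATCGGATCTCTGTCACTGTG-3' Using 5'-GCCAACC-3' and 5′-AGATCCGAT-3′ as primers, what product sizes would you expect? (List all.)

105 bp, 65 bp

The forward primer GCCAACC matches the top strand at positions 99–105, 139–145.
The reverse primer's reverse complement is ATCGGATCT, matching at positions 195–203.
Each forward site pairs with the reverse site to give a product ending at position 203: sizes 105, 65 bp.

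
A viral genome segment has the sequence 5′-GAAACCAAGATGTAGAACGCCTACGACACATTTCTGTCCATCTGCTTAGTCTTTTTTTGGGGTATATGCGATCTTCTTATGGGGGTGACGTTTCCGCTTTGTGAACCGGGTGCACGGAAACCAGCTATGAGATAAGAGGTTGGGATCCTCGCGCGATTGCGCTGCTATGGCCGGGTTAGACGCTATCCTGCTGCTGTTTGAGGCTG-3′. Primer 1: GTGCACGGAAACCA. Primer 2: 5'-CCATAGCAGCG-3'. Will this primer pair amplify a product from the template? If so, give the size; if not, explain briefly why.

Yes — a 61 bp product.

Primer 1 (GTGCACGGAAACCA) matches the top strand at positions 110–123; it acts as a forward primer.
Primer 2's reverse complement is CGCTGCTATGG, matching the top strand at positions 160–170; it acts as a reverse primer.
The 3' ends face each other across positions 110–170, giving a 61 bp product.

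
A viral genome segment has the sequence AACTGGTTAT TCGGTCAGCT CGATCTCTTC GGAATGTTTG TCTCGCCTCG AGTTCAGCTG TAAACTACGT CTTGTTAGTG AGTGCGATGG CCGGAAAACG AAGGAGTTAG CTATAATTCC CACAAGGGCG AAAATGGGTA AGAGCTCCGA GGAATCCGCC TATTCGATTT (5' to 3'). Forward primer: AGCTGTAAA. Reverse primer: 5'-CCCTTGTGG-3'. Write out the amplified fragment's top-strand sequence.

Forward primer AGCTGTAAA is found on the top strand at positions 56–64.
Taking the reverse complement of CCCTTGTGG gives CCACAAGGG, found at positions 120–128 on the template; the primer anneals here to the top strand with its 3' end pointing upstream.
The product is the template from position 56 through 128 (73 bp).

5'-AGCTGTAAACTACGTCTTGTTAGTGAGTGCGATGGCCGGAAAACGAAGGAGTTAGCTATAATTCCCACAAGGG-3'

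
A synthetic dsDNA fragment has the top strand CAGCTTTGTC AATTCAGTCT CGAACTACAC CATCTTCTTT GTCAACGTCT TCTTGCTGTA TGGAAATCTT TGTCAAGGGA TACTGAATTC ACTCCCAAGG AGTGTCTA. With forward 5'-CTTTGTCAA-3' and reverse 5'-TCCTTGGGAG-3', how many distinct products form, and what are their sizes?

Three products: 98 bp, 65 bp, 34 bp

The forward primer CTTTGTCAA matches the top strand at positions 4–12, 37–45, 68–76.
The reverse primer's reverse complement is CTCCCAAGGA, matching at positions 92–101.
Each forward site pairs with the reverse site to give a product ending at position 101: sizes 98, 65, 34 bp.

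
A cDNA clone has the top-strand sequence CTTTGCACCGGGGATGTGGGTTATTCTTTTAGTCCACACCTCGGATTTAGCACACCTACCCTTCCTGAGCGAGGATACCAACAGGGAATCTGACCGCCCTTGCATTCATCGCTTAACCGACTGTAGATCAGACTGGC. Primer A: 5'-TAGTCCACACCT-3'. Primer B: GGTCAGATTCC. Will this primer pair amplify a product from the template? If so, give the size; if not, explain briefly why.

Primer A (TAGTCCACACCT) matches the top strand at positions 30–41; it acts as a forward primer.
Primer B's reverse complement is GGAATCTGACC, matching the top strand at positions 85–95; it acts as a reverse primer.
The 3' ends face each other across positions 30–95, giving a 66 bp product.

Yes — a 66 bp product.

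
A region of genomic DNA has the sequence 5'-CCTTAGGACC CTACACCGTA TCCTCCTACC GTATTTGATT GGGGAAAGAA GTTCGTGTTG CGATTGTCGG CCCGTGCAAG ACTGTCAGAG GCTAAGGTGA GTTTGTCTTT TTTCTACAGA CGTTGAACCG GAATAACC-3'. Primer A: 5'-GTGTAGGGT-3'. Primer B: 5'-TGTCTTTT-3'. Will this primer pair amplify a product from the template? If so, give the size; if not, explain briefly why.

Primer A (GTGTAGGGT) has reverse complement ACCCTACAC, which matches the top strand at positions 8–16; primer A anneals to the top strand there with its 3' end pointing upstream toward position 8.
Primer B (TGTCTTTT) matches the top strand directly at positions 104–111; it anneals to the bottom strand with its 3' end pointing downstream toward position 111.
The 3' ends diverge (primer A extends toward position 1, primer B toward position 138), so the primers never converge on a shared product.

No product — the primers' 3' ends point away from each other.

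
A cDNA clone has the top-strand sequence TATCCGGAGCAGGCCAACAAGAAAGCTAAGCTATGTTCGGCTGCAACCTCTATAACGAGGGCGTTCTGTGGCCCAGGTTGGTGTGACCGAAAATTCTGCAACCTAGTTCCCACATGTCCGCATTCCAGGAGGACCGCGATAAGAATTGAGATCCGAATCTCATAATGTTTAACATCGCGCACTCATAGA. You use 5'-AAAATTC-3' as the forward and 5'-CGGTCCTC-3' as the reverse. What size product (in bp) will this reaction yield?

47 bp

Forward primer AAAATTC is found on the top strand at positions 90–96.
The reverse primer's reverse complement is GAGGACCG, which matches the template at positions 129–136.
Amplicon spans positions 90–136: 47 bp.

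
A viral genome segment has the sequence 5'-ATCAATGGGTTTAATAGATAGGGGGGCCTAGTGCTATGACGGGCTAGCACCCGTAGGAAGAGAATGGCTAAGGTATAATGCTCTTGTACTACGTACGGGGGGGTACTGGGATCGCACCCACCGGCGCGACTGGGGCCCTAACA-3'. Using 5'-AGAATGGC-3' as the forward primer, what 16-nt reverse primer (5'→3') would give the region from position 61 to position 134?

5'-CCCAGTCGCGCCGGTG-3'

The product's 3' end on the top strand is position 134.
The reverse primer anneals to the top strand over positions 119–134, i.e. to CACCGGCGCGACTGGG.
Its sequence written 5'→3' is the reverse complement: CCCAGTCGCGCCGGTG.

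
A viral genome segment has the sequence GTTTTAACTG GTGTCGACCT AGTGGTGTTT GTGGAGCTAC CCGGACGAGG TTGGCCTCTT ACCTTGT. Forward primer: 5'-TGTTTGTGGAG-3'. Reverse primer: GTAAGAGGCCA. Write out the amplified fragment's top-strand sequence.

The forward primer matches the template at positions 26–36.
The reverse primer's reverse complement is TGGCCTCTTAC, which matches the template at positions 52–62.
The product is the template from position 26 through 62 (37 bp).

5'-TGTTTGTGGAGCTACCCGGACGAGGTTGGCCTCTTAC-3'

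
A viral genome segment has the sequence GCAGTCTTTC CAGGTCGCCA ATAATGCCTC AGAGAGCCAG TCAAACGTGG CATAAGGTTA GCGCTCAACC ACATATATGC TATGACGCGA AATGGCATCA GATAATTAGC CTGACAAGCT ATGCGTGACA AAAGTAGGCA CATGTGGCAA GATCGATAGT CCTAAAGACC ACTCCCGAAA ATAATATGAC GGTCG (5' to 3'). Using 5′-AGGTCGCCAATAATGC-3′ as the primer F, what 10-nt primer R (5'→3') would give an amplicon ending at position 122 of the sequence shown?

5'-ATAGCTTGTC-3'

The forward primer binds at positions 12–27; the product's 3' end on the top strand is position 122.
The reverse primer anneals to the top strand over positions 113–122, i.e. to GACAAGCTAT.
Its sequence written 5'→3' is the reverse complement: ATAGCTTGTC.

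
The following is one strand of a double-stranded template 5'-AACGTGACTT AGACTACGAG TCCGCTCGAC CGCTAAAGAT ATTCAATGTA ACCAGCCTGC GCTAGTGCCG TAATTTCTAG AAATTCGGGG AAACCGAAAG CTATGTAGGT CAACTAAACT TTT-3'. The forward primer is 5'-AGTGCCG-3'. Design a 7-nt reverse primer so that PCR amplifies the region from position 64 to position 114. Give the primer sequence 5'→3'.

5'-GTTGACC-3'

The product's 3' end on the top strand is position 114.
The reverse primer anneals to the top strand over positions 108–114, i.e. to GGTCAAC.
Its sequence written 5'→3' is the reverse complement: GTTGACC.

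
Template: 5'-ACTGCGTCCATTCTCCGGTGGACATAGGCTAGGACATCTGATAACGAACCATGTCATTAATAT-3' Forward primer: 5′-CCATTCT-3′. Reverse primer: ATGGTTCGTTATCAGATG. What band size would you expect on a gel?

The forward primer matches the template at positions 8–14.
Reverse complement of the reverse primer: CATCTGATAACGAACCAT. This occurs on the top strand at positions 35–52.
Product length = (reverse-primer end) − (forward-primer start) + 1 = 52 − 8 + 1 = 45 bp.

45 bp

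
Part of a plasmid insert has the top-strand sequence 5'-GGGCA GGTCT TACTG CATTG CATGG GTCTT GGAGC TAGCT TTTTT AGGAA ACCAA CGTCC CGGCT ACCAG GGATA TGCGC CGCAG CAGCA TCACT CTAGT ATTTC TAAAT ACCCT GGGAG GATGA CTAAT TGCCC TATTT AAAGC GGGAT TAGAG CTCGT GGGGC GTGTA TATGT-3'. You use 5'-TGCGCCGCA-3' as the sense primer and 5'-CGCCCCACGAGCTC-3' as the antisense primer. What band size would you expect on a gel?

91 bp

Scanning the template, TGCGCCGCA occurs at positions 76–84; this primer anneals to the bottom strand there with its 3' end pointing downstream.
The reverse primer's reverse complement is GAGCTCGTGGGGCG, which matches the template at positions 153–166.
Product length = (reverse-primer end) − (forward-primer start) + 1 = 166 − 76 + 1 = 91 bp.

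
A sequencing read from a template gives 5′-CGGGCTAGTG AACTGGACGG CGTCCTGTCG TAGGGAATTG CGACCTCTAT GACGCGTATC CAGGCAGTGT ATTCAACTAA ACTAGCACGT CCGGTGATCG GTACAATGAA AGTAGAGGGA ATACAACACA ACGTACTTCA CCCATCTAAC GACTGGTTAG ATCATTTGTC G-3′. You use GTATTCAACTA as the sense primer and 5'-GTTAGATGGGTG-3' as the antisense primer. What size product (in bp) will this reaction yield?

82 bp

Forward primer GTATTCAACTA is found on the top strand at positions 69–79.
Taking the reverse complement of GTTAGATGGGTG gives CACCCATCTAAC, found at positions 139–150 on the template; the primer anneals here to the top strand with its 3' end pointing upstream.
Amplicon spans positions 69–150: 82 bp.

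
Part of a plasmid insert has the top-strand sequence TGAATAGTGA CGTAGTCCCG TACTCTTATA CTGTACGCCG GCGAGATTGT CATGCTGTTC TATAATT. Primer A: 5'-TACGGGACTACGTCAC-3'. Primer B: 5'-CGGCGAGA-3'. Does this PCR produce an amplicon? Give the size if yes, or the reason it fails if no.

Primer A (TACGGGACTACGTCAC) has reverse complement GTGACGTAGTCCCGTA, which matches the top strand at positions 7–22; primer A anneals to the top strand there with its 3' end pointing upstream toward position 7.
Primer B (CGGCGAGA) matches the top strand directly at positions 39–46; it anneals to the bottom strand with its 3' end pointing downstream toward position 46.
The 3' ends diverge (primer A extends toward position 1, primer B toward position 67), so the primers never converge on a shared product.

No product — the primers' 3' ends point away from each other.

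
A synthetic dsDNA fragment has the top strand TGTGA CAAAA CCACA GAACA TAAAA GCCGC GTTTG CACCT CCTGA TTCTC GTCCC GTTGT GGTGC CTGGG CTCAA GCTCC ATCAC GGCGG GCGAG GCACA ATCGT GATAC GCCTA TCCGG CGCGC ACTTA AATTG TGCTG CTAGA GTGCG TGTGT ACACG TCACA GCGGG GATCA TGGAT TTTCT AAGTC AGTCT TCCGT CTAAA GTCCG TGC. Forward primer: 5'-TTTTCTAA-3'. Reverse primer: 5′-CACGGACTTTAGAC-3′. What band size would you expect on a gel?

33 bp

The forward primer matches the template at positions 180–187.
Taking the reverse complement of CACGGACTTTAGAC gives GTCTAAAGTCCGTG, found at positions 199–212 on the template; the primer anneals here to the top strand with its 3' end pointing upstream.
Amplicon spans positions 180–212: 33 bp.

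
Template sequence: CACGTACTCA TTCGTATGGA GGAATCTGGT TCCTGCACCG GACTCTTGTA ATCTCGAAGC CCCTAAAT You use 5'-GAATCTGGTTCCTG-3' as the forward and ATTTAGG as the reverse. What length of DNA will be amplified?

47 bp

The forward primer matches the template at positions 22–35.
Taking the reverse complement of ATTTAGG gives CCTAAAT, found at positions 62–68 on the template; the primer anneals here to the top strand with its 3' end pointing upstream.
Amplicon spans positions 22–68: 47 bp.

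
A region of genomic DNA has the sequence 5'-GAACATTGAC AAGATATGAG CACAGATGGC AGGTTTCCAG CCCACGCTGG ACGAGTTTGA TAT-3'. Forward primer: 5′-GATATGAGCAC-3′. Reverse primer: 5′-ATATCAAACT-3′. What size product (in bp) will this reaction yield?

51 bp

Forward primer GATATGAGCAC is found on the top strand at positions 13–23.
Taking the reverse complement of ATATCAAACT gives AGTTTGATAT, found at positions 54–63 on the template; the primer anneals here to the top strand with its 3' end pointing upstream.
Amplicon spans positions 13–63: 51 bp.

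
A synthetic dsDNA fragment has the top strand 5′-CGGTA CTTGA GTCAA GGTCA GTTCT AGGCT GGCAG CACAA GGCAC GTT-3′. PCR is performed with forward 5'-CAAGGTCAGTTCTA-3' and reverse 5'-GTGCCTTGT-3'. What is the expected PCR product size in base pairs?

Forward primer CAAGGTCAGTTCTA is found on the top strand at positions 13–26.
Reverse complement of the reverse primer: ACAAGGCAC. This occurs on the top strand at positions 37–45.
The product runs from position 13 to position 45, so its length is 45 − 13 + 1 = 33 bp.

33 bp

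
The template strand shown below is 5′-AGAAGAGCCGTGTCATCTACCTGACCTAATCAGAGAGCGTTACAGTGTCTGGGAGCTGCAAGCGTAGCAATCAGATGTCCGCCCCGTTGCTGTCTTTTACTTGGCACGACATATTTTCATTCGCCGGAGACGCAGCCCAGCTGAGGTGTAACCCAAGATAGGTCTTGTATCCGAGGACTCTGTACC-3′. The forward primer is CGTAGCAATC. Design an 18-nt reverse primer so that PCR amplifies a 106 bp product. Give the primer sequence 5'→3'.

5'-ACAAGACCTATCTTGGGT-3'

The forward primer binds at positions 63–72, so a 106 bp product ends at position 63 + 106 − 1 = 168.
The reverse primer anneals to the top strand over positions 151–168, i.e. to ACCCAAGATAGGTCTTGT.
Its sequence written 5'→3' is the reverse complement: ACAAGACCTATCTTGGGT.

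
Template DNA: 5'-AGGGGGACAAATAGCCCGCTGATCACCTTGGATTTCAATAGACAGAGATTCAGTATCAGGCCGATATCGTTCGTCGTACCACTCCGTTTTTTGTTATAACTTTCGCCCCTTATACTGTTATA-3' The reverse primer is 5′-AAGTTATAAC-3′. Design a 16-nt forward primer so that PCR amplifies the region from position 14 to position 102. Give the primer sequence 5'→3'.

5'-GCCCGCTGATCACCTT-3'

The reverse primer's reverse complement GTTATAACTT matches the template at positions 93–102; the product starts at position 14.
The forward primer is identical to the top strand over positions 14–29: GCCCGCTGATCACCTT.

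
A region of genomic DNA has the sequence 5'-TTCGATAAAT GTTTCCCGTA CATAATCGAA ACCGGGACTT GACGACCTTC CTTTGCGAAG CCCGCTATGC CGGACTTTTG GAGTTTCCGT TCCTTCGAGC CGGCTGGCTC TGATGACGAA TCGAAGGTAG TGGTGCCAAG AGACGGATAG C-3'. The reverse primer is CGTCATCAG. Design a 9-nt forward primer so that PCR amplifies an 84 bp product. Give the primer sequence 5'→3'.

The reverse primer's reverse complement CTGATGACG matches the template at positions 110–118, so the product ends at position 118.
An 84 bp product then starts at position 118 − 84 + 1 = 35.
The forward primer is identical to the top strand there: GGACTTGAC.

5'-GGACTTGAC-3'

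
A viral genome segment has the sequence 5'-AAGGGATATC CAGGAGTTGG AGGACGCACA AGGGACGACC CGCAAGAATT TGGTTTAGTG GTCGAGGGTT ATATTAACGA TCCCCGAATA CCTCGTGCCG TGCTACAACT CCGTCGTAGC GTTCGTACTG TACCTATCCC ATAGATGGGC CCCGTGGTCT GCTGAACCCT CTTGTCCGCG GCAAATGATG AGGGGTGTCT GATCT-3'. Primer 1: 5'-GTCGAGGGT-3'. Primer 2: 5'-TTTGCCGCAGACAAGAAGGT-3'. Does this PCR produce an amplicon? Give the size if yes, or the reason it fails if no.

Primer 2 (TTTGCCGCAGACAAGAAGGT) does not match the top strand, and its reverse complement ACCTTCTTGTCTGCGGCAAA does not match either.
With no annealing site for primer 2, no amplification occurs.

No product — primer 2 has no binding site in the template.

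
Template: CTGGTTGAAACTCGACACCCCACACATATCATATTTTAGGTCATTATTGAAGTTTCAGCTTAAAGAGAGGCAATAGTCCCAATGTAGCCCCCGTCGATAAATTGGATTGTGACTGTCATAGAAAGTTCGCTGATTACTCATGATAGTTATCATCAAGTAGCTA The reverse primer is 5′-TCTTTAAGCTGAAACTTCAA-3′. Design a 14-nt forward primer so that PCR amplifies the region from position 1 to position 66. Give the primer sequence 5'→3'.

The reverse primer's reverse complement TTGAAGTTTCAGCTTAAAGA matches the template at positions 47–66; the product starts at position 1.
The forward primer is identical to the top strand over positions 1–14: CTGGTTGAAACTCG.

5'-CTGGTTGAAACTCG-3'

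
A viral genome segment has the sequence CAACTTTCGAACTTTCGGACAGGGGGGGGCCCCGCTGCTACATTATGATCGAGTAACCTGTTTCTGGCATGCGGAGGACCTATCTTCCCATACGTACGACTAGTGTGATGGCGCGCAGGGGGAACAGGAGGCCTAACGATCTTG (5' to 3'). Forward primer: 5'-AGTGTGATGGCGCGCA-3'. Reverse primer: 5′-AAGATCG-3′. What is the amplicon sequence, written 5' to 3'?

5'-AGTGTGATGGCGCGCAGGGGGAACAGGAGGCCTAACGATCTT-3'

The forward primer matches the template at positions 102–117.
Taking the reverse complement of AAGATCG gives CGATCTT, found at positions 137–143 on the template; the primer anneals here to the top strand with its 3' end pointing upstream.
The product is the template from position 102 through 143 (42 bp).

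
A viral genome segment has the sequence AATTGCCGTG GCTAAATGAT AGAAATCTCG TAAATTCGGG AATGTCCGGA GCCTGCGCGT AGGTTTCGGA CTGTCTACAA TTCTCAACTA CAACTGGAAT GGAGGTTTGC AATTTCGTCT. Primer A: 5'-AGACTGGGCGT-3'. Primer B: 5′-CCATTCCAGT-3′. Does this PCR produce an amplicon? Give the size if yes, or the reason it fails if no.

No product — primer A has no binding site in the template.

Primer A (AGACTGGGCGT) does not match the top strand, and its reverse complement ACGCCCAGTCT does not match either.
With no annealing site for primer A, no amplification occurs.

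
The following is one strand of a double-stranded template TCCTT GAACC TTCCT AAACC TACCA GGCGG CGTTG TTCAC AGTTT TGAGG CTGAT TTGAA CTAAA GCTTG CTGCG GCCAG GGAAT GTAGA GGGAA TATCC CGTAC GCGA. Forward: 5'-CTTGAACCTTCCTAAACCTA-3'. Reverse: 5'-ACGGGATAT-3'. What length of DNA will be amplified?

The forward primer matches the template at positions 3–22.
Reverse complement of the reverse primer: ATATCCCGT. This occurs on the top strand at positions 95–103.
Product length = (reverse-primer end) − (forward-primer start) + 1 = 103 − 3 + 1 = 101 bp.

101 bp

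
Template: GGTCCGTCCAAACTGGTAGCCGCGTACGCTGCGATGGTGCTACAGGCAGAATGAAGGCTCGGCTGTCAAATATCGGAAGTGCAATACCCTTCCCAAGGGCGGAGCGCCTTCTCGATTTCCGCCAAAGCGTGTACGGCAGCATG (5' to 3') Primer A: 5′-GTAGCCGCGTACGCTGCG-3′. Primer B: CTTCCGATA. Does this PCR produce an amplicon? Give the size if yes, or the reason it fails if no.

Yes — a 64 bp product.

Primer A (GTAGCCGCGTACGCTGCG) matches the top strand at positions 16–33; it acts as a forward primer.
Primer B's reverse complement is TATCGGAAG, matching the top strand at positions 71–79; it acts as a reverse primer.
The 3' ends face each other across positions 16–79, giving a 64 bp product.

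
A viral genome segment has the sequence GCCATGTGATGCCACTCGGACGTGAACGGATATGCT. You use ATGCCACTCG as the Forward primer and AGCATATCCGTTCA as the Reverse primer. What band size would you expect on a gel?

28 bp

Forward primer ATGCCACTCG is found on the top strand at positions 9–18.
The reverse primer's reverse complement is TGAACGGATATGCT, which matches the template at positions 23–36.
The product runs from position 9 to position 36, so its length is 36 − 9 + 1 = 28 bp.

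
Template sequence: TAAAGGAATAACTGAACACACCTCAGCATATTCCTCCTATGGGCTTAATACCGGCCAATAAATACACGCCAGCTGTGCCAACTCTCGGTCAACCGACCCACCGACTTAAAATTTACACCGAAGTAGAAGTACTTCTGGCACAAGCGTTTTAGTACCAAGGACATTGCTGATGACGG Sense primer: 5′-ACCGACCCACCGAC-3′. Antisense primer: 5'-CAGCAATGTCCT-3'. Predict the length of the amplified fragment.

78 bp

The forward primer matches the template at positions 92–105.
Reverse complement of the reverse primer: AGGACATTGCTG. This occurs on the top strand at positions 158–169.
The product runs from position 92 to position 169, so its length is 169 − 92 + 1 = 78 bp.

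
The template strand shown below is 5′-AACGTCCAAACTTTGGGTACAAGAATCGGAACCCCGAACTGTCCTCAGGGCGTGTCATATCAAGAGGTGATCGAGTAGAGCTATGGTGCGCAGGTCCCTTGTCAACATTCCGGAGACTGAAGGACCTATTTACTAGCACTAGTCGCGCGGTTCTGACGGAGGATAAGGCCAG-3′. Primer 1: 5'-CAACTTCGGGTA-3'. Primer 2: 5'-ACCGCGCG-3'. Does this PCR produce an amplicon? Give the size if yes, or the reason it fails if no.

Primer 1 (CAACTTCGGGTA) does not match the top strand, and its reverse complement TACCCGAAGTTG does not match either.
With no annealing site for primer 1, no amplification occurs.

No product — primer 1 has no binding site in the template.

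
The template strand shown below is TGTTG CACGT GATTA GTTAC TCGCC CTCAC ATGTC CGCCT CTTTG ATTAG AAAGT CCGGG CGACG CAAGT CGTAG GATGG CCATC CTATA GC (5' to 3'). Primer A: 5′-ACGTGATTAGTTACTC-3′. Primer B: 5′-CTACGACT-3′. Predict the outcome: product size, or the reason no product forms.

Primer A (ACGTGATTAGTTACTC) matches the top strand at positions 7–22; it acts as a forward primer.
Primer B's reverse complement is AGTCGTAG, matching the top strand at positions 68–75; it acts as a reverse primer.
The 3' ends face each other across positions 7–75, giving a 69 bp product.

Yes — a 69 bp product.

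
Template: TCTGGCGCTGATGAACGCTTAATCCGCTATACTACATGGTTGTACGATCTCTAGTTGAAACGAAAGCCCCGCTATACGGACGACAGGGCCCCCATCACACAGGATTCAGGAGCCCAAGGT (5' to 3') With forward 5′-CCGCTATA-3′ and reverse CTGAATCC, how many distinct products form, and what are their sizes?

The forward primer CCGCTATA matches the top strand at positions 24–31, 69–76.
The reverse primer's reverse complement is GGATTCAG, matching at positions 102–109.
Each forward site pairs with the reverse site to give a product ending at position 109: sizes 86, 41 bp.

Two products: 86 bp, 41 bp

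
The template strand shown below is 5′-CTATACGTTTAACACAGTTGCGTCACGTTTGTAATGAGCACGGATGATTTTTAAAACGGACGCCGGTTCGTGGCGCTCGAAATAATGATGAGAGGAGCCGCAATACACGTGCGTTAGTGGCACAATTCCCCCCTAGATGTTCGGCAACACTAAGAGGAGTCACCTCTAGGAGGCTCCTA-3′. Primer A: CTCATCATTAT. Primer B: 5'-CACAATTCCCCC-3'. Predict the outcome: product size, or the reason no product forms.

No product — the primers' 3' ends point away from each other.

Primer A (CTCATCATTAT) has reverse complement ATAATGATGAG, which matches the top strand at positions 82–92; primer A anneals to the top strand there with its 3' end pointing upstream toward position 82.
Primer B (CACAATTCCCCC) matches the top strand directly at positions 121–132; it anneals to the bottom strand with its 3' end pointing downstream toward position 132.
The 3' ends diverge (primer A extends toward position 1, primer B toward position 179), so the primers never converge on a shared product.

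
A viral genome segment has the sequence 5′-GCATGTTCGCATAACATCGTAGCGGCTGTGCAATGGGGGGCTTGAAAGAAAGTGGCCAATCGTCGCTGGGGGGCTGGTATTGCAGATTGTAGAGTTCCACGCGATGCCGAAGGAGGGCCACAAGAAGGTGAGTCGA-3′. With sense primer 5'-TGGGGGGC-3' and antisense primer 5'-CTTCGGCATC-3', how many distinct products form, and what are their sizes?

The forward primer TGGGGGGC matches the top strand at positions 34–41, 67–74.
The reverse primer's reverse complement is GATGCCGAAG, matching at positions 103–112.
Each forward site pairs with the reverse site to give a product ending at position 112: sizes 79, 46 bp.

Two products: 79 bp, 46 bp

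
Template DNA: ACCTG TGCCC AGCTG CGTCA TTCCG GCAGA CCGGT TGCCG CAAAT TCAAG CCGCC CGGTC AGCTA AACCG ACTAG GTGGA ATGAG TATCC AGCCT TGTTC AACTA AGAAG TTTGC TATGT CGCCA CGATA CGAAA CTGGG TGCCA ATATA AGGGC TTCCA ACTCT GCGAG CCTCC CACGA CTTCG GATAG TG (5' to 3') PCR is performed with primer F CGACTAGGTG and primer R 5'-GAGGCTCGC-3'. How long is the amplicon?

Forward primer CGACTAGGTG is found on the top strand at positions 69–78.
The reverse primer's reverse complement is GCGAGCCTC, which matches the template at positions 166–174.
The product runs from position 69 to position 174, so its length is 174 − 69 + 1 = 106 bp.

106 bp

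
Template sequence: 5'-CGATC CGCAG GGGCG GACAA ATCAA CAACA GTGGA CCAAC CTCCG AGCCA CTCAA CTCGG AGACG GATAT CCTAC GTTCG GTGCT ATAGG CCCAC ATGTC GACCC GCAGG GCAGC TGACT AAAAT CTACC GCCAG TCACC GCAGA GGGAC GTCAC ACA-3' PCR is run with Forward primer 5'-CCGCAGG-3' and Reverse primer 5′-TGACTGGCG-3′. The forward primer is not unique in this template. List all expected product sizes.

134 bp, 35 bp

The forward primer CCGCAGG matches the top strand at positions 5–11, 104–110.
The reverse primer's reverse complement is CGCCAGTCA, matching at positions 130–138.
Each forward site pairs with the reverse site to give a product ending at position 138: sizes 134, 35 bp.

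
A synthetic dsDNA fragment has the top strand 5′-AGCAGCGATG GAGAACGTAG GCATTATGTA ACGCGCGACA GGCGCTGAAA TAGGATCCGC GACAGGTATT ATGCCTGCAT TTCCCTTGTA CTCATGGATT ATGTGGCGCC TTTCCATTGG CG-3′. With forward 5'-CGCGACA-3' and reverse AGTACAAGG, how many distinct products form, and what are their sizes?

Two products: 59 bp, 35 bp

The forward primer CGCGACA matches the top strand at positions 34–40, 58–64.
The reverse primer's reverse complement is CCTTGTACT, matching at positions 84–92.
Each forward site pairs with the reverse site to give a product ending at position 92: sizes 59, 35 bp.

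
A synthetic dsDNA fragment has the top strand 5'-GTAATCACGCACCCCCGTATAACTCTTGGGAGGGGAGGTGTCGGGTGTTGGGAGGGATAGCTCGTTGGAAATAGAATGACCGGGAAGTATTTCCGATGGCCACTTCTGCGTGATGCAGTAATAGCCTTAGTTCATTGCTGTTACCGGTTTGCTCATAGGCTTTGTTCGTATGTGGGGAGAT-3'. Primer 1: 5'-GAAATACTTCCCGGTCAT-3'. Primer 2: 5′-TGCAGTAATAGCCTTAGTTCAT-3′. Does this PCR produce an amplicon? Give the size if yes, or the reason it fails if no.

Primer 1 (GAAATACTTCCCGGTCAT) has reverse complement ATGACCGGGAAGTATTTC, which matches the top strand at positions 76–93; primer 1 anneals to the top strand there with its 3' end pointing upstream toward position 76.
Primer 2 (TGCAGTAATAGCCTTAGTTCAT) matches the top strand directly at positions 114–135; it anneals to the bottom strand with its 3' end pointing downstream toward position 135.
The 3' ends diverge (primer 1 extends toward position 1, primer 2 toward position 181), so the primers never converge on a shared product.

No product — the primers' 3' ends point away from each other.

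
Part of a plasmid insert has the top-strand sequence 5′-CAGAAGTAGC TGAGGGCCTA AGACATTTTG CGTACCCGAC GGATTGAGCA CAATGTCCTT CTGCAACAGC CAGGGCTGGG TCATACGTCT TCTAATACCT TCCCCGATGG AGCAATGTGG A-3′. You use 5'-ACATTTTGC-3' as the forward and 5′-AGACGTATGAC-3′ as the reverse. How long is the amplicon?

Forward primer ACATTTTGC is found on the top strand at positions 23–31.
The reverse primer's reverse complement is GTCATACGTCT, which matches the template at positions 80–90.
Product length = (reverse-primer end) − (forward-primer start) + 1 = 90 − 23 + 1 = 68 bp.

68 bp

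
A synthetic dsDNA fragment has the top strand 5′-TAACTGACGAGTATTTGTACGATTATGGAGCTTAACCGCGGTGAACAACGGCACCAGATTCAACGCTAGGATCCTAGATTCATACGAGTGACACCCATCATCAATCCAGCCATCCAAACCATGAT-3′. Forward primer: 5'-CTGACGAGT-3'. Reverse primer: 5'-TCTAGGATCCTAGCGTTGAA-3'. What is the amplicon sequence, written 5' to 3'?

5'-CTGACGAGTATTTGTACGATTATGGAGCTTAACCGCGGTGAACAACGGCACCAGATTCAACGCTAGGATCCTAGA-3'

Forward primer CTGACGAGT is found on the top strand at positions 4–12.
Taking the reverse complement of TCTAGGATCCTAGCGTTGAA gives TTCAACGCTAGGATCCTAGA, found at positions 59–78 on the template; the primer anneals here to the top strand with its 3' end pointing upstream.
The product is the template from position 4 through 78 (75 bp).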